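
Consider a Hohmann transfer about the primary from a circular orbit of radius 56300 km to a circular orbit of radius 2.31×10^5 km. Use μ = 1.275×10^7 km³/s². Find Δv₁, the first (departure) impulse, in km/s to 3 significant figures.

Transfer-ellipse semi-major axis a_t = (r₁ + r₂)/2 = (56300 + 2.310×10^5)/2 = 1.4365×10^5 km.
On the circular orbit at r = 56300 km, v_c = √(μ/r) = 15.04877 km/s.
Transfer-orbit speed at the same r (vis-viva, a = a_t): v_t = √[μ(2/r − 1/a_t)] = 19.08333 km/s.
Δv₁ = |v_t − v_c| = |19.08333 − 15.04877| = 4.035 km/s.

Δv₁ = 4.03 km/s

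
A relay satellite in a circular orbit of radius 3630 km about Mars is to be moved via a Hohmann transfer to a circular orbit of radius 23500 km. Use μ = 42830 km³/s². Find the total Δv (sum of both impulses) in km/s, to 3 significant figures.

The Hohmann ellipse has a_t = (r₁ + r₂)/2 = 13565 km.
Circular speed at r₁: v₁ = √(μ/r₁) = √(42830/3630) = 3.435 km/s.
On the transfer ellipse at r₁, v² = μ(2/r − 1/a) gives v_p = √[μ(2/r₁ − 1/a_t)] = 4.521 km/s.
First burn Δv₁ = |v_p − v₁| = 1.086 km/s.
Circular speed at r₂: v₂ = √(μ/r₂) = 1.35002 km/s.
Transfer-orbit speed at r₂: v_a = √[μ(2/r₂ − 1/a_t)] = 0.698367 km/s.
Second burn Δv₂ = |v₂ − v_a| = 0.6517 km/s.
Δv = Δv₁ + Δv₂ = 1.086 + 0.6517 = 1.738 km/s.

Δv = 1.74 km/s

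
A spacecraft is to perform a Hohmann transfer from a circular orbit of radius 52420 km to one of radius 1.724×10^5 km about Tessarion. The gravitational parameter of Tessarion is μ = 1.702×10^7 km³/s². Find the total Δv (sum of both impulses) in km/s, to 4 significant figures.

Δv = 7.447 km/s

Semi-major axis of the transfer orbit: a_t = (52420 + 1.724×10^5)/2 = 1.1241×10^5 km.
At r₁ the circular-orbit speed is v₁ = √(μ/r₁) = 18.019 km/s.
Transfer-orbit speed at r₁ (vis-viva): v_p = √[μ(2/r₁ − 1/a_t)] = 22.315 km/s.
First burn Δv₁ = |v_p − v₁| = 4.296 km/s.
At r₂, v₂ = √(μ/r₂) = 9.936 km/s.
Transfer-orbit speed at r₂: v_a = √[μ(2/r₂ − 1/a_t)] = 6.785 km/s.
Second burn Δv₂ = |v₂ − v_a| = 3.151 km/s.
Δv = Δv₁ + Δv₂ = 4.296 + 3.151 = 7.447 km/s.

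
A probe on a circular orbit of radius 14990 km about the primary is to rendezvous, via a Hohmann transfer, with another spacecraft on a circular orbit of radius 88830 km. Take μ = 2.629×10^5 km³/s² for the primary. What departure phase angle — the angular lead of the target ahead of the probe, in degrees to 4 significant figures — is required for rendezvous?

The Hohmann ellipse has a_t = (r₁ + r₂)/2 = 51910 km.
Transfer time t = π√(a_t³/μ) = 72465 s.
The target's mean motion on its circular orbit is ω₂ = √(μ/r₂³) = 1.9367×10^-5 rad/s.
Angle swept by the target during transfer: ω₂·t = 1.4034 rad = 80.41°.
Arrival is 180° from departure on the ellipse, so φ = 180° − 80.41° = 99.59°.

φ = 99.59°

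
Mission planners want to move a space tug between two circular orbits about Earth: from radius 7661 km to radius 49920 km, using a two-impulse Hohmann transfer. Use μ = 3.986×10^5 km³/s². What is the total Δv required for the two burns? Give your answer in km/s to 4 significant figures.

Δv = 3.653 km/s

Semi-major axis of the transfer orbit: a_t = (7661 + 49920)/2 = 28790.5 km.
At r₁ the circular-orbit speed is v₁ = √(μ/r₁) = 7.213 km/s.
Transfer-orbit speed at r₁ (vis-viva equation): v_p = √[μ(2/r₁ − 1/a_t)] = 9.498 km/s.
First burn Δv₁ = |v_p − v₁| = 2.285 km/s.
At r₂, v₂ = √(μ/r₂) = 2.826 km/s.
Transfer-orbit speed at r₂: v_a = √[μ(2/r₂ − 1/a_t)] = 1.458 km/s.
Second burn Δv₂ = |v₂ − v_a| = 1.368 km/s.
Total Δv = Δv₁ + Δv₂ = 3.653 km/s.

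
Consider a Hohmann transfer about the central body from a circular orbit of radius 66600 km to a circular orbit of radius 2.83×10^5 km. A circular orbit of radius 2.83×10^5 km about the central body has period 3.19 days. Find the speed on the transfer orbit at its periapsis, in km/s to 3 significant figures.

v = 16.9 km/s

From Kepler's third law T² = 4π²r³/μ at r = 2.83×10^5 km, T = 3.19 days = 3.19 × 86400 s = 2.75616×10^5 s: μ = 4π²r³/T² = 1.17790×10^7 km³/s².
Semi-major axis of the transfer orbit: a_t = (66600 + 2.830×10^5)/2 = 1.748×10^5 km.
At periapsis, r = 66600 km.
Applying v² = μ(2/r − 1/a_t): v = 16.92 km/s.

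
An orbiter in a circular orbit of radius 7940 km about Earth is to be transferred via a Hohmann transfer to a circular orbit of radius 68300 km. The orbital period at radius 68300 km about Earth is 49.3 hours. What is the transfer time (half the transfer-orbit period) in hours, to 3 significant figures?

t = 10.3 hours

From Kepler's third law T² = 4π²r³/μ at r = 68300 km, T = 49.3 hours = 49.3 × 3600 s = 1.7748×10^5 s: μ = 4π²r³/T² = 3.99322×10^5 km³/s².
Semi-major axis of the transfer orbit: a_t = (7940 + 68300)/2 = 38120 km.
Transfer time t = π√(a_t³/μ) = π√((38120)³ / 3.99322×10^5) = 37000 s.
Converting: 37000 s ÷ 3600 s/hour = 10.3 hours.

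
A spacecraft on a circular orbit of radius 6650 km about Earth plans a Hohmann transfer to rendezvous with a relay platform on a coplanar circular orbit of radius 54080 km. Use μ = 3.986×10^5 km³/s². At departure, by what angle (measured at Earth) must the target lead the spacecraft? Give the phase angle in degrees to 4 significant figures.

Semi-major axis of the transfer orbit: a_t = (6650 + 54080)/2 = 30365 km.
Transfer time t = π√(a_t³/μ) = 26330 s.
Target angular speed ω₂ = √(μ/r₂³) = 5.020×10^-5 rad/s.
Angle swept by the target during transfer: ω₂·t = 1.3218 rad = 75.73°.
Arrival is 180° from departure on the ellipse, so φ = 180° − 75.73° = 104.3°.

φ = 104.3°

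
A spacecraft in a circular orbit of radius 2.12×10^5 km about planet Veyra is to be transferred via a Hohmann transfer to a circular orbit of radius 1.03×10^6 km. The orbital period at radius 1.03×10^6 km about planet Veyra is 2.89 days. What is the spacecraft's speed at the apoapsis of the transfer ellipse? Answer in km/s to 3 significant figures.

v = 15.1 km/s

From Kepler's third law T² = 4π²r³/μ at r = 1.03×10^6 km, T = 2.89 days = 2.89 × 86400 s = 2.49696×10^5 s: μ = 4π²r³/T² = 6.91908×10^8 km³/s².
The Hohmann ellipse has a_t = (r₁ + r₂)/2 = 6.210×10^5 km.
At apoapsis, r = 1.030×10^6 km.
Vis-viva: v = √[μ(2/r − 1/a_t)] = √[6.91908×10^8 × (2/1.030×10^6 − 1/6.210×10^5)] = 15.14 km/s.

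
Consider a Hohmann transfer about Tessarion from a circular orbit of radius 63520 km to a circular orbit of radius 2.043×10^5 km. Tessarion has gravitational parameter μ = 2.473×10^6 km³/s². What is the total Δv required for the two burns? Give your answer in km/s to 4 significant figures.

Δv = 2.550 km/s

Transfer-ellipse semi-major axis a_t = (r₁ + r₂)/2 = (63520 + 2.043×10^5)/2 = 1.3391×10^5 km.
At r₁ the circular-orbit speed is v₁ = √(μ/r₁) = 6.240 km/s.
On the transfer ellipse at r₁, vis-viva equation gives v_p = √[μ(2/r₁ − 1/a_t)] = 7.707 km/s.
First burn Δv₁ = |v_p − v₁| = 1.467 km/s.
At r₂, v₂ = √(μ/r₂) = 3.479 km/s.
Transfer-orbit speed at r₂: v_a = √[μ(2/r₂ − 1/a_t)] = 2.396 km/s.
Second burn Δv₂ = |v₂ − v_a| = 1.083 km/s.
Δv = Δv₁ + Δv₂ = 1.467 + 1.083 = 2.550 km/s.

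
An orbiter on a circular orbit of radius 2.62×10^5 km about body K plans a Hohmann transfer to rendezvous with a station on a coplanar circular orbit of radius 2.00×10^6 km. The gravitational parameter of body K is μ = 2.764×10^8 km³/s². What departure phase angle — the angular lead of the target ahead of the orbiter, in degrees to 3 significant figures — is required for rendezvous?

The Hohmann ellipse has a_t = (r₁ + r₂)/2 = 1.131×10^6 km.
The half-period of the transfer ellipse is t = π√(a_t³/μ) = 2.273×10^5 s.
Target angular speed ω₂ = √(μ/r₂³) = 5.878×10^-6 rad/s.
Angle swept by the target during transfer: ω₂·t = 1.336 rad = 76.55°.
Arrival is 180° from departure on the ellipse, so φ = 180° − 76.55° = 103°.

φ = 103°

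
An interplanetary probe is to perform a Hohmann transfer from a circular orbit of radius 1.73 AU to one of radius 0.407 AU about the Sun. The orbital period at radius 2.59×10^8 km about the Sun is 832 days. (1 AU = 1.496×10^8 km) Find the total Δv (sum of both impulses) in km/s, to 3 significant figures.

From Kepler's third law T² = 4π²r³/μ at r = 2.59×10^8 km, T = 832 days = 832 × 86400 s = 7.18848×10^7 s: μ = 4π²r³/T² = 1.32735×10^11 km³/s².
In km: r₁ = 1.73 × 1.496×10^8 = 2.58808×10^8 km; r₂ = 0.407 × 1.496×10^8 = 6.08872×10^7 km.
Transfer-ellipse semi-major axis a_t = (r₁ + r₂)/2 = (2.58808×10^8 + 6.08872×10^7)/2 = 1.598476×10^8 km.
Circular speed at r₁: v₁ = √(μ/r₁) = √(1.32735×10^11/2.58808×10^8) = 22.65 km/s.
Transfer-orbit speed at r₁ (vis-viva): v_a = √[μ(2/r₁ − 1/a_t)] = 13.98 km/s.
First burn Δv₁ = |v_a − v₁| = 8.670 km/s.
Circular speed at r₂: v₂ = √(μ/r₂) = 46.69 km/s.
Transfer-orbit speed at r₂: v_p = √[μ(2/r₂ − 1/a_t)] = 59.41 km/s.
Second burn Δv₂ = |v₂ − v_p| = 12.72 km/s.
Total Δv = Δv₁ + Δv₂ = 21.39 km/s.

Δv = 21.4 km/s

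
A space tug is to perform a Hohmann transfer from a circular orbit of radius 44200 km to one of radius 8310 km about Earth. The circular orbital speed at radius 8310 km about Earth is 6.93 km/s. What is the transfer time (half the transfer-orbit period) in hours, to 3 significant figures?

t = 5.88 hours

From the circular-orbit relation v² = μ/r at r = 8310 km: μ = v²r = (6.93)² × 8310 = 3.99087×10^5 km³/s².
Transfer-ellipse semi-major axis a_t = (r₁ + r₂)/2 = (44200 + 8310)/2 = 26255 km.
By Kepler's third law the transfer-orbit period is T = 2π√(a_t³/μ), so t = T/2 = 21160 s.
Converting: 21160 s ÷ 3600 s/hour = 5.88 hours.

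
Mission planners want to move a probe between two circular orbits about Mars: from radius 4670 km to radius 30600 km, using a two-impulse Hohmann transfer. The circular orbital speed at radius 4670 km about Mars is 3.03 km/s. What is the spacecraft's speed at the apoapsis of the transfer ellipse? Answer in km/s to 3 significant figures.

From the circular-orbit relation v² = μ/r at r = 4670 km: μ = v²r = (3.03)² × 4670 = 42874.8 km³/s².
The Hohmann ellipse has a_t = (r₁ + r₂)/2 = 17635 km.
The apoapsis of the transfer ellipse is at r = 30600 km.
Vis-viva: v = √[μ(2/r − 1/a_t)] = √[42874.8 × (2/30600 − 1/17635)] = 0.6091 km/s.

v = 0.609 km/s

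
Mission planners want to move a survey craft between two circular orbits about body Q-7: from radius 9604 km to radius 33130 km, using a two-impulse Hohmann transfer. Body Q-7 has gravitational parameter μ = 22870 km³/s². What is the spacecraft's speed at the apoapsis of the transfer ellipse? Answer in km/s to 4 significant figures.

The Hohmann ellipse has a_t = (r₁ + r₂)/2 = 21367 km.
At apoapsis, r = 33130 km.
From the vis-viva equation, v = √[μ(2/r − 1/a_t)] = 0.5570 km/s.

v = 0.5570 km/s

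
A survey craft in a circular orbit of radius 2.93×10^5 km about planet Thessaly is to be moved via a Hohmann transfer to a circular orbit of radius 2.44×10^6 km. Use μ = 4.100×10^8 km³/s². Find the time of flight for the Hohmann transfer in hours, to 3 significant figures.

t = 68.8 hours

The Hohmann ellipse has a_t = (r₁ + r₂)/2 = 1.3665×10^6 km.
By Kepler's third law the transfer-orbit period is T = 2π√(a_t³/μ), so t = T/2 = 2.478×10^5 s.
Converting: 2.478×10^5 s ÷ 3600 s/hour = 68.8 hours.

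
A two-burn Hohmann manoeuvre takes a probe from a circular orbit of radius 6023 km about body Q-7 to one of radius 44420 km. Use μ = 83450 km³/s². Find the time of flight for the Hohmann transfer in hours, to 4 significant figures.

t = 12.10 hours

The Hohmann ellipse has a_t = (r₁ + r₂)/2 = 25221.5 km.
Transfer time t = π√(a_t³/μ) = π√((25221.5)³ / 83450) = 43560 s.
Converting: 43560 s ÷ 3600 s/hour = 12.10 hours.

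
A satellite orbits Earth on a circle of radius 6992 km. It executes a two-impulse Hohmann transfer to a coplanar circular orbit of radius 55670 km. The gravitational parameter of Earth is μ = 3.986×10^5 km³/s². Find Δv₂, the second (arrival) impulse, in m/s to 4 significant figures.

Δv₂ = 1412 m/s

Semi-major axis of the transfer orbit: a_t = (6992 + 55670)/2 = 31331 km.
On the circular orbit at r = 55670 km, v_c = √(μ/r) = 2.676 km/s.
Transfer-orbit speed at the same r (vis-viva, a = a_t): v_t = √[μ(2/r − 1/a_t)] = 1.264 km/s.
Δv₂ = |v_t − v_c| = |1.264 − 2.676| = 1.412 km/s.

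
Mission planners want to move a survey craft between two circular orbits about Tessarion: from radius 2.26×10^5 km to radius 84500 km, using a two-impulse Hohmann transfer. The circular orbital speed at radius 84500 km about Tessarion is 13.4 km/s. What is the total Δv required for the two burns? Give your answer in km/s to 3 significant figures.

Δv = 4.92 km/s

From the circular-orbit relation v² = μ/r at r = 84500 km: μ = v²r = (13.4)² × 84500 = 1.51728×10^7 km³/s².
The Hohmann ellipse has a_t = (r₁ + r₂)/2 = 1.5525×10^5 km.
At r₁ the circular-orbit speed is v₁ = √(μ/r₁) = 8.193679 km/s.
On the transfer ellipse at r₁, vis-viva gives v_a = √[μ(2/r₁ − 1/a_t)] = 6.044933 km/s.
First burn Δv₁ = |v_a − v₁| = 2.1487 km/s.
Circular speed at r₂: v₂ = √(μ/r₂) = 13.4000 km/s.
Transfer-orbit speed at r₂: v_p = √[μ(2/r₂ − 1/a_t)] = 16.1675 km/s.
Second burn Δv₂ = |v₂ − v_p| = 2.7675 km/s.
Total Δv = Δv₁ + Δv₂ = 4.916 km/s.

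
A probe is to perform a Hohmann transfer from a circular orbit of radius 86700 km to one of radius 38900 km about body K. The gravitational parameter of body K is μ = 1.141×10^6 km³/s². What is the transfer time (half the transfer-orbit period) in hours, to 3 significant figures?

t = 12.9 hours

The Hohmann ellipse has a_t = (r₁ + r₂)/2 = 62800 km.
Transfer time t = π√(a_t³/μ) = π√((62800)³ / 1.141×10^6) = 46290 s.
Converting: 46290 s ÷ 3600 s/hour = 12.9 hours.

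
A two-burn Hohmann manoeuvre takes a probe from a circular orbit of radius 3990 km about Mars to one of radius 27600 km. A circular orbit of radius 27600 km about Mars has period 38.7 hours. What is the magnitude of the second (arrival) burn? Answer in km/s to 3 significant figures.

From Kepler's third law T² = 4π²r³/μ at r = 27600 km, T = 38.7 hours = 38.7 × 3600 s = 1.3932×10^5 s: μ = 4π²r³/T² = 42762.2 km³/s².
The Hohmann ellipse has a_t = (r₁ + r₂)/2 = 15795 km.
On the circular orbit at r = 27600 km, v_c = √(μ/r) = 1.2447 km/s.
Vis-viva on the transfer ellipse at r = 27600 km gives v_t = √[μ(2/r − 1/a_t)] = 0.62561 km/s.
Δv₂ = |v_t − v_c| = |0.62561 − 1.2447| = 0.6191 km/s.

Δv₂ = 0.619 km/s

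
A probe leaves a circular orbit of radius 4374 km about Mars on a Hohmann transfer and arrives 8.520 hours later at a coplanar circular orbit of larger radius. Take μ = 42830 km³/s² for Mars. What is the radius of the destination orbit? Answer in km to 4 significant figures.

Transfer time t = 8.520 hours = 30672 s, and t = π√(a_t³/μ).
So a_t = (μ t²/π²)^(1/3) = (42830 × (30672)² / π²)^(1/3) = 15982 km.
Since a_t = (r₁ + r₂)/2, r₂ = 2a_t − r₁ = 2×15982 − 4374 = 27590 km.

r₂ = 27590 km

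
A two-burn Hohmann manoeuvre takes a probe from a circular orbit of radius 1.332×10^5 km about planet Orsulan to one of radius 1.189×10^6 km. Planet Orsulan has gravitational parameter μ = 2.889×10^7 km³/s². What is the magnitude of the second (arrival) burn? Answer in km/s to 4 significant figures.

Δv₂ = 2.717 km/s

The Hohmann ellipse has a_t = (r₁ + r₂)/2 = 6.611×10^5 km.
Circular speed at r = 1.189×10^6 km: v_c = √(μ/r) = 4.9293 km/s.
Vis-viva on the transfer ellipse at r = 1.189×10^6 km gives v_t = √[μ(2/r − 1/a_t)] = 2.2126 km/s.
Δv₂ = |v_t − v_c| = |2.2126 − 4.9293| = 2.717 km/s.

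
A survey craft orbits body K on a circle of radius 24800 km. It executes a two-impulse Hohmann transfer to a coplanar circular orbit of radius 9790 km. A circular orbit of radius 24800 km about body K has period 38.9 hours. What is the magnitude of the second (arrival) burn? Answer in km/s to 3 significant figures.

Δv₂ = 0.350 km/s

From Kepler's third law T² = 4π²r³/μ at r = 24800 km, T = 38.9 hours = 38.9 × 3600 s = 1.4004×10^5 s: μ = 4π²r³/T² = 30705.1 km³/s².
Semi-major axis of the transfer orbit: a_t = (24800 + 9790)/2 = 17295 km.
On the circular orbit at r = 9790 km, v_c = √(μ/r) = 1.7710 km/s.
Vis-viva on the transfer ellipse at r = 9790 km gives v_t = √[μ(2/r − 1/a_t)] = 2.1207 km/s.
Δv₂ = |v_t − v_c| = |2.1207 − 1.7710| = 0.3497 km/s.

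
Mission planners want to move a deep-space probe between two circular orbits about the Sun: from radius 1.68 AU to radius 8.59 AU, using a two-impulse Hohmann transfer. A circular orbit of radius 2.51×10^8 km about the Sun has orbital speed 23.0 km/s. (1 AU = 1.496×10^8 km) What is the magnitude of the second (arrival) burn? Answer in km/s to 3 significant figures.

From the circular-orbit relation v² = μ/r at r = 2.51×10^8 km: μ = v²r = (23.0)² × 2.51×10^8 = 1.32779×10^11 km³/s².
In km: r₁ = 1.68 × 1.496×10^8 = 2.51328×10^8 km; r₂ = 8.59 × 1.496×10^8 = 1.285064×10^9 km.
The Hohmann ellipse has a_t = (r₁ + r₂)/2 = 7.68196×10^8 km.
Circular speed at r = 1.285064×10^9 km: v_c = √(μ/r) = 10.165 km/s.
Transfer-orbit speed at the same r (vis-viva, a = a_t): v_t = √[μ(2/r − 1/a_t)] = 5.8142 km/s.
Δv₂ = |v_t − v_c| = |5.8142 − 10.165| = 4.351 km/s.

Δv₂ = 4.35 km/s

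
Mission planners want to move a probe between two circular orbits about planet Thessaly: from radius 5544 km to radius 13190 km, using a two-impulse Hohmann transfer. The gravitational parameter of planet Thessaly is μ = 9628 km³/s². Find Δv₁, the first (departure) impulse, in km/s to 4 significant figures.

The Hohmann ellipse has a_t = (r₁ + r₂)/2 = 9367 km.
Circular speed at r = 5544 km: v_c = √(μ/r) = 1.318 km/s.
Vis-viva on the transfer ellipse at r = 5544 km gives v_t = √[μ(2/r − 1/a_t)] = 1.564 km/s.
Δv₁ = |v_t − v_c| = |1.564 − 1.318| = 0.2460 km/s.

Δv₁ = 0.2460 km/s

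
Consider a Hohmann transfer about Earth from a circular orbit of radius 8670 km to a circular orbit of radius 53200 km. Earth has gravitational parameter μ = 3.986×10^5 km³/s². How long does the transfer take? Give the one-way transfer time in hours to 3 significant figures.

Transfer-ellipse semi-major axis a_t = (r₁ + r₂)/2 = (8670 + 53200)/2 = 30935 km.
By Kepler's third law the transfer-orbit period is T = 2π√(a_t³/μ), so t = T/2 = 27070 s.
Converting: 27070 s ÷ 3600 s/hour = 7.52 hours.

t = 7.52 hours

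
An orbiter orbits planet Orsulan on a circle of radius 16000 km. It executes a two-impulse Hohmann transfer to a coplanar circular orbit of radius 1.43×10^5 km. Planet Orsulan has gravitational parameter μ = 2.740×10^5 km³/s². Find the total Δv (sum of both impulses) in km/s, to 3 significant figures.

The Hohmann ellipse has a_t = (r₁ + r₂)/2 = 79500 km.
Circular speed at r₁: v₁ = √(μ/r₁) = √(2.740×10^5/16000) = 4.138 km/s.
On the transfer ellipse at r₁, v² = μ(2/r − 1/a) gives v_p = √[μ(2/r₁ − 1/a_t)] = 5.550 km/s.
First burn Δv₁ = |v_p − v₁| = 1.412 km/s.
At r₂, v₂ = √(μ/r₂) = 1.3842 km/s.
Transfer-orbit speed at r₂: v_a = √[μ(2/r₂ − 1/a_t)] = 0.62099 km/s.
Second burn Δv₂ = |v₂ − v_a| = 0.7632 km/s.
Δv = Δv₁ + Δv₂ = 1.412 + 0.7632 = 2.175 km/s.

Δv = 2.18 km/s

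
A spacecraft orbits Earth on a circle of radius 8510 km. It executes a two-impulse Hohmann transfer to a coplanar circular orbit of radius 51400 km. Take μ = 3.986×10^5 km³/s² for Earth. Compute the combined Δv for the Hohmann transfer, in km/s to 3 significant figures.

Δv = 3.42 km/s

Transfer-ellipse semi-major axis a_t = (r₁ + r₂)/2 = (8510 + 51400)/2 = 29955 km.
At r₁ the circular-orbit speed is v₁ = √(μ/r₁) = 6.8439 km/s.
Transfer-orbit speed at r₁ (vis-viva): v_p = √[μ(2/r₁ − 1/a_t)] = 8.9650 km/s.
First burn Δv₁ = |v_p − v₁| = 2.1211 km/s.
At r₂, v₂ = √(μ/r₂) = 2.7848 km/s.
Transfer-orbit speed at r₂: v_a = √[μ(2/r₂ − 1/a_t)] = 1.4843 km/s.
Second burn Δv₂ = |v₂ − v_a| = 1.3005 km/s.
Δv = Δv₁ + Δv₂ = 2.1211 + 1.3005 = 3.422 km/s.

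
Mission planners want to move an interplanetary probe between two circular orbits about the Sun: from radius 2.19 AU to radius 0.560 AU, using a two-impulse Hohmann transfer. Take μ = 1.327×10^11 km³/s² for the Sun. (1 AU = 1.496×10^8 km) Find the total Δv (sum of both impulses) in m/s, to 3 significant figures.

In km: r₁ = 2.19 × 1.496×10^8 = 3.27624×10^8 km; r₂ = 0.560 × 1.496×10^8 = 8.3776×10^7 km.
The Hohmann ellipse has a_t = (r₁ + r₂)/2 = 2.057×10^8 km.
Circular speed at r₁: v₁ = √(μ/r₁) = √(1.327×10^11/3.27624×10^8) = 20.126 km/s.
Transfer-orbit speed at r₁ (v² = μ(2/r − 1/a)): v_a = √[μ(2/r₁ − 1/a_t)] = 12.844 km/s.
First burn Δv₁ = |v_a − v₁| = 7.282 km/s.
At r₂, v₂ = √(μ/r₂) = 39.80 km/s.
Transfer-orbit speed at r₂: v_p = √[μ(2/r₂ − 1/a_t)] = 50.23 km/s.
Second burn Δv₂ = |v₂ − v_p| = 10.43 km/s.
Total Δv = Δv₁ + Δv₂ = 17.71 km/s.

Δv = 17700 m/s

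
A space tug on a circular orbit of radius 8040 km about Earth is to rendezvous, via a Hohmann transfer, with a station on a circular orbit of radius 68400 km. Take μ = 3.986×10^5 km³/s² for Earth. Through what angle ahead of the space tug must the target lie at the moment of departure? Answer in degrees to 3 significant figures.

Semi-major axis of the transfer orbit: a_t = (8040 + 68400)/2 = 38220 km.
Transfer time t = π√(a_t³/μ) = 37181 s.
The target's mean motion on its circular orbit is ω₂ = √(μ/r₂³) = 3.5293×10^-5 rad/s.
Angle swept by the target during transfer: ω₂·t = 1.3122 rad = 75.18°.
The space tug traverses 180° on the transfer ellipse, so the target must lead by 180° − 75.18° = 105°.

φ = 105°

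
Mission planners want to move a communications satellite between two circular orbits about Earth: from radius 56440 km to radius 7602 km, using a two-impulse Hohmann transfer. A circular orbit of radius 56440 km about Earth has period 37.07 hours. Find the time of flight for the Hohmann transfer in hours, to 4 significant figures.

t = 7.921 hours

From Kepler's third law T² = 4π²r³/μ at r = 56440 km, T = 37.07 hours = 37.07 × 3600 s = 1.33452×10^5 s: μ = 4π²r³/T² = 3.98539×10^5 km³/s².
The Hohmann ellipse has a_t = (r₁ + r₂)/2 = 32021 km.
Transfer time t = π√(a_t³/μ) = π√((32021)³ / 3.98539×10^5) = 28515 s.
Converting: 28515 s ÷ 3600 s/hour = 7.921 hours.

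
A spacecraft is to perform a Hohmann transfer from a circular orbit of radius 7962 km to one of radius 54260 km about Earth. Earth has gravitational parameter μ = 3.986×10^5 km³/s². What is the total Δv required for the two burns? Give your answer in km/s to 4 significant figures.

Δv = 3.608 km/s

Semi-major axis of the transfer orbit: a_t = (7962 + 54260)/2 = 31111 km.
At r₁ the circular-orbit speed is v₁ = √(μ/r₁) = 7.0755 km/s.
Transfer-orbit speed at r₁ (v² = μ(2/r − 1/a)): v_p = √[μ(2/r₁ − 1/a_t)] = 9.3442 km/s.
First burn Δv₁ = |v_p − v₁| = 2.269 km/s.
At r₂, v₂ = √(μ/r₂) = 2.710 km/s.
Transfer-orbit speed at r₂: v_a = √[μ(2/r₂ − 1/a_t)] = 1.371 km/s.
Second burn Δv₂ = |v₂ − v_a| = 1.339 km/s.
Total Δv = Δv₁ + Δv₂ = 3.608 km/s.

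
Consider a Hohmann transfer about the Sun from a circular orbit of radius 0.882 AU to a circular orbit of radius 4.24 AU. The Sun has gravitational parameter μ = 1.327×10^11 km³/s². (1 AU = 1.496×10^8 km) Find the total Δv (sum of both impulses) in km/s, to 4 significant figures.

Δv = 15.07 km/s

In km: r₁ = 0.882 × 1.496×10^8 = 1.319472×10^8 km; r₂ = 4.24 × 1.496×10^8 = 6.34304×10^8 km.
Semi-major axis of the transfer orbit: a_t = (1.319472×10^8 + 6.34304×10^8)/2 = 3.831256×10^8 km.
Circular speed at r₁: v₁ = √(μ/r₁) = √(1.327×10^11/1.319472×10^8) = 31.713 km/s.
On the transfer ellipse at r₁, vis-viva equation gives v_p = √[μ(2/r₁ − 1/a_t)] = 40.805 km/s.
First burn Δv₁ = |v_p − v₁| = 9.092 km/s.
At r₂, v₂ = √(μ/r₂) = 14.464 km/s.
Transfer-orbit speed at r₂: v_a = √[μ(2/r₂ − 1/a_t)] = 8.4882 km/s.
Second burn Δv₂ = |v₂ − v_a| = 5.976 km/s.
Total Δv = Δv₁ + Δv₂ = 15.07 km/s.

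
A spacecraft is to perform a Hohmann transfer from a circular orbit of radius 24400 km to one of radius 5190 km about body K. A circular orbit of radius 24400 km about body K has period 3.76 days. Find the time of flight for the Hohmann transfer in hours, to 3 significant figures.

t = 21.3 hours

From Kepler's third law T² = 4π²r³/μ at r = 24400 km, T = 3.76 days = 3.76 × 86400 s = 3.24864×10^5 s: μ = 4π²r³/T² = 5434.08 km³/s².
The Hohmann ellipse has a_t = (r₁ + r₂)/2 = 14795 km.
Transfer time t = π√(a_t³/μ) = π√((14795)³ / 5434.08) = 76690 s.
Converting: 76690 s ÷ 3600 s/hour = 21.3 hours.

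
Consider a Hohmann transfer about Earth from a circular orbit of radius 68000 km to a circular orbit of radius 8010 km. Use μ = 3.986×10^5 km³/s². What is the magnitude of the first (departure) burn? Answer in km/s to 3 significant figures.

Δv₁ = 1.31 km/s

Semi-major axis of the transfer orbit: a_t = (68000 + 8010)/2 = 38005 km.
On the circular orbit at r = 68000 km, v_c = √(μ/r) = 2.4211 km/s.
Transfer-orbit speed at the same r (vis-viva, a = a_t): v_t = √[μ(2/r − 1/a_t)] = 1.1115 km/s.
Δv₁ = |v_t − v_c| = |1.1115 − 2.4211| = 1.310 km/s.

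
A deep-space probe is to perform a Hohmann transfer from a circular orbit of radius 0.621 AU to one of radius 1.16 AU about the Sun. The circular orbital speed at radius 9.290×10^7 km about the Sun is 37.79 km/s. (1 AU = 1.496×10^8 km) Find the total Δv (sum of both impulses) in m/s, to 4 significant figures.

Δv = 9901 m/s

From the circular-orbit relation v² = μ/r at r = 9.290×10^7 km: μ = v²r = (37.79)² × 9.290×10^7 = 1.32669×10^11 km³/s².
In km: r₁ = 0.621 × 1.496×10^8 = 9.29016×10^7 km; r₂ = 1.16 × 1.496×10^8 = 1.73536×10^8 km.
Semi-major axis of the transfer orbit: a_t = (9.29016×10^7 + 1.73536×10^8)/2 = 1.332188×10^8 km.
Circular speed at r₁: v₁ = √(μ/r₁) = √(1.32669×10^11/9.29016×10^7) = 37.790 km/s.
Transfer-orbit speed at r₁ (v² = μ(2/r − 1/a)): v_p = √[μ(2/r₁ − 1/a_t)] = 43.131 km/s.
First burn Δv₁ = |v_p − v₁| = 5.341 km/s.
At r₂, v₂ = √(μ/r₂) = 27.65 km/s.
Transfer-orbit speed at r₂: v_a = √[μ(2/r₂ − 1/a_t)] = 23.09 km/s.
Second burn Δv₂ = |v₂ − v_a| = 4.560 km/s.
Δv = Δv₁ + Δv₂ = 5.341 + 4.560 = 9.901 km/s.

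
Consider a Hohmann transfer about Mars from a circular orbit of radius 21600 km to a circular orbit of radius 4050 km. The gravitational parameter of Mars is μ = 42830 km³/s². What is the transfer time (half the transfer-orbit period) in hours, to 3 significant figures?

t = 6.12 hours

Semi-major axis of the transfer orbit: a_t = (21600 + 4050)/2 = 12825 km.
By Kepler's third law the transfer-orbit period is T = 2π√(a_t³/μ), so t = T/2 = 22048 s.
Converting: 22048 s ÷ 3600 s/hour = 6.12 hours.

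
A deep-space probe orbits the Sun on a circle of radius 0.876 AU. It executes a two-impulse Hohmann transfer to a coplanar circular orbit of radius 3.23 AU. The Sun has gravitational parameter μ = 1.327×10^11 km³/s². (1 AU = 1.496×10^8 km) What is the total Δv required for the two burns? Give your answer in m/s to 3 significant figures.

In km: r₁ = 0.876 × 1.496×10^8 = 1.310496×10^8 km; r₂ = 3.23 × 1.496×10^8 = 4.83208×10^8 km.
The Hohmann ellipse has a_t = (r₁ + r₂)/2 = 3.071288×10^8 km.
Circular speed at r₁: v₁ = √(μ/r₁) = √(1.327×10^11/1.310496×10^8) = 31.821 km/s.
Transfer-orbit speed at r₁ (vis-viva equation): v_p = √[μ(2/r₁ − 1/a_t)] = 39.914 km/s.
First burn Δv₁ = |v_p − v₁| = 8.093 km/s.
At r₂, v₂ = √(μ/r₂) = 16.572 km/s.
Transfer-orbit speed at r₂: v_a = √[μ(2/r₂ − 1/a_t)] = 10.825 km/s.
Second burn Δv₂ = |v₂ − v_a| = 5.747 km/s.
Total Δv = Δv₁ + Δv₂ = 13.84 km/s.

Δv = 13800 m/s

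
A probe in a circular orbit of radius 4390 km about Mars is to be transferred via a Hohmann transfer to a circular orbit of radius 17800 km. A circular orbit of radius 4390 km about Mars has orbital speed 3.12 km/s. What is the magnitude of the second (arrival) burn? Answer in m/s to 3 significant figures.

Δv₂ = 575 m/s

From the circular-orbit relation v² = μ/r at r = 4390 km: μ = v²r = (3.12)² × 4390 = 42734.0 km³/s².
The Hohmann ellipse has a_t = (r₁ + r₂)/2 = 11095 km.
On the circular orbit at r = 17800 km, v_c = √(μ/r) = 1.5494 km/s.
Vis-viva on the transfer ellipse at r = 17800 km gives v_t = √[μ(2/r − 1/a_t)] = 0.97464 km/s.
Δv₂ = |v_t − v_c| = |0.97464 − 1.5494| = 0.5748 km/s.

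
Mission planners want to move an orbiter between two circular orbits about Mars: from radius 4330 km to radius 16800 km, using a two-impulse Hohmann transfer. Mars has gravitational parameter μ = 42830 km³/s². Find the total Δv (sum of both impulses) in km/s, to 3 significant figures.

Δv = 1.40 km/s

Transfer-ellipse semi-major axis a_t = (r₁ + r₂)/2 = (4330 + 16800)/2 = 10565 km.
Circular speed at r₁: v₁ = √(μ/r₁) = √(42830/4330) = 3.1451 km/s.
On the transfer ellipse at r₁, vis-viva gives v_p = √[μ(2/r₁ − 1/a_t)] = 3.9660 km/s.
First burn Δv₁ = |v_p − v₁| = 0.8209 km/s.
At r₂, v₂ = √(μ/r₂) = 1.5967 km/s.
Transfer-orbit speed at r₂: v_a = √[μ(2/r₂ − 1/a_t)] = 1.0222 km/s.
Second burn Δv₂ = |v₂ − v_a| = 0.5745 km/s.
Total Δv = Δv₁ + Δv₂ = 1.395 km/s.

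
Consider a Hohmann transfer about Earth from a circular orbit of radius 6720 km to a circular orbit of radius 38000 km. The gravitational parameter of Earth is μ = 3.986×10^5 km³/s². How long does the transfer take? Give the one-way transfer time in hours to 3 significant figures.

t = 4.62 hours

Semi-major axis of the transfer orbit: a_t = (6720 + 38000)/2 = 22360 km.
Transfer time t = π√(a_t³/μ) = π√((22360)³ / 3.986×10^5) = 16640 s.
Converting: 16640 s ÷ 3600 s/hour = 4.62 hours.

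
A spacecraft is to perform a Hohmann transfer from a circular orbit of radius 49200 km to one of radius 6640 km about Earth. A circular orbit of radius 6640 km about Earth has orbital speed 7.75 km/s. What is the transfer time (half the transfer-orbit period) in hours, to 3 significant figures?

t = 6.45 hours

From the circular-orbit relation v² = μ/r at r = 6640 km: μ = v²r = (7.75)² × 6640 = 3.98815×10^5 km³/s².
The Hohmann ellipse has a_t = (r₁ + r₂)/2 = 27920 km.
Transfer time t = π√(a_t³/μ) = π√((27920)³ / 3.98815×10^5) = 23210 s.
Converting: 23210 s ÷ 3600 s/hour = 6.45 hours.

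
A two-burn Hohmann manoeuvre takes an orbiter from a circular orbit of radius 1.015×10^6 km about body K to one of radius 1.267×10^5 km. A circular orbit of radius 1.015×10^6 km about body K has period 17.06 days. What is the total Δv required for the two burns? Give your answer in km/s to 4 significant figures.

Δv = 6.372 km/s

From Kepler's third law T² = 4π²r³/μ at r = 1.015×10^6 km, T = 17.06 days = 17.06 × 86400 s = 1.473984×10^6 s: μ = 4π²r³/T² = 1.90008×10^7 km³/s².
Transfer-ellipse semi-major axis a_t = (r₁ + r₂)/2 = (1.015×10^6 + 1.267×10^5)/2 = 5.7085×10^5 km.
Circular speed at r₁: v₁ = √(μ/r₁) = √(1.90008×10^7/1.015×10^6) = 4.3267 km/s.
On the transfer ellipse at r₁, v² = μ(2/r − 1/a) gives v_a = √[μ(2/r₁ − 1/a_t)] = 2.0384 km/s.
First burn Δv₁ = |v_a − v₁| = 2.2883 km/s.
Circular speed at r₂: v₂ = √(μ/r₂) = 12.2461 km/s.
Transfer-orbit speed at r₂: v_p = √[μ(2/r₂ − 1/a_t)] = 16.3294 km/s.
Second burn Δv₂ = |v₂ − v_p| = 4.0833 km/s.
Δv = Δv₁ + Δv₂ = 2.2883 + 4.0833 = 6.372 km/s.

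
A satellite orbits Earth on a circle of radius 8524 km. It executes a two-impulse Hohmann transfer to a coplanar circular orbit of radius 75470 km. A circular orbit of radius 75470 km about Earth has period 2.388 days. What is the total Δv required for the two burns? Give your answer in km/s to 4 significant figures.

From Kepler's third law T² = 4π²r³/μ at r = 75470 km, T = 2.388 days = 2.388 × 86400 s = 2.063232×10^5 s: μ = 4π²r³/T² = 3.98645×10^5 km³/s².
The Hohmann ellipse has a_t = (r₁ + r₂)/2 = 41997 km.
Circular speed at r₁: v₁ = √(μ/r₁) = √(3.98645×10^5/8524) = 6.8387 km/s.
Transfer-orbit speed at r₁ (v² = μ(2/r − 1/a)): v_p = √[μ(2/r₁ − 1/a_t)] = 9.1675 km/s.
First burn Δv₁ = |v_p − v₁| = 2.329 km/s.
Circular speed at r₂: v₂ = √(μ/r₂) = 2.298 km/s.
Transfer-orbit speed at r₂: v_a = √[μ(2/r₂ − 1/a_t)] = 1.035 km/s.
Second burn Δv₂ = |v₂ − v_a| = 1.263 km/s.
Δv = Δv₁ + Δv₂ = 2.329 + 1.263 = 3.592 km/s.

Δv = 3.592 km/s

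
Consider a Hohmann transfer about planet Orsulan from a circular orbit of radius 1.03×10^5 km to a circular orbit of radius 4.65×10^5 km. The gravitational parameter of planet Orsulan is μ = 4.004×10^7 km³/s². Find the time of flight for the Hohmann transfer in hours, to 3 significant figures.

t = 20.9 hours

The Hohmann ellipse has a_t = (r₁ + r₂)/2 = 2.840×10^5 km.
Transfer time t = π√(a_t³/μ) = π√((2.840×10^5)³ / 4.004×10^7) = 75140 s.
Converting: 75140 s ÷ 3600 s/hour = 20.9 hours.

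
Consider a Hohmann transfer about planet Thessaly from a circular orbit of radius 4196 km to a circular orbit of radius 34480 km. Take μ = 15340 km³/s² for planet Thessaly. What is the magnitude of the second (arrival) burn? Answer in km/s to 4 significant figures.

The Hohmann ellipse has a_t = (r₁ + r₂)/2 = 19338 km.
Circular speed at r = 34480 km: v_c = √(μ/r) = 0.6670 km/s.
Vis-viva on the transfer ellipse at r = 34480 km gives v_t = √[μ(2/r − 1/a_t)] = 0.3107 km/s.
Δv₂ = |v_t − v_c| = |0.3107 − 0.6670| = 0.3563 km/s.

Δv₂ = 0.3563 km/s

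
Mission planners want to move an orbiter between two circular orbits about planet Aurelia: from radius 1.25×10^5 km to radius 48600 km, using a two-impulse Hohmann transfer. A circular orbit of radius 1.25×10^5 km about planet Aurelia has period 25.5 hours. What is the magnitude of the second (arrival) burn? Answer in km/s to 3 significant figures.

Δv₂ = 2.74 km/s

From Kepler's third law T² = 4π²r³/μ at r = 1.25×10^5 km, T = 25.5 hours = 25.5 × 3600 s = 91800 s: μ = 4π²r³/T² = 9.14965×10^6 km³/s².
Transfer-ellipse semi-major axis a_t = (r₁ + r₂)/2 = (1.250×10^5 + 48600)/2 = 86800 km.
Circular speed at r = 48600 km: v_c = √(μ/r) = 13.721 km/s.
Transfer-orbit speed at the same r (vis-viva, a = a_t): v_t = √[μ(2/r − 1/a_t)] = 16.466 km/s.
Δv₂ = |v_t − v_c| = |16.466 − 13.721| = 2.745 km/s.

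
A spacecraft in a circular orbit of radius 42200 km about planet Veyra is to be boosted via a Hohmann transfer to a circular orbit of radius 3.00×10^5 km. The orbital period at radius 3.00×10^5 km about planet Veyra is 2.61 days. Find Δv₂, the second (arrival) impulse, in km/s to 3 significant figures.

From Kepler's third law T² = 4π²r³/μ at r = 3.00×10^5 km, T = 2.61 days = 2.61 × 86400 s = 2.25504×10^5 s: μ = 4π²r³/T² = 2.09611×10^7 km³/s².
The Hohmann ellipse has a_t = (r₁ + r₂)/2 = 1.711×10^5 km.
On the circular orbit at r = 3.000×10^5 km, v_c = √(μ/r) = 8.359 km/s.
Vis-viva on the transfer ellipse at r = 3.000×10^5 km gives v_t = √[μ(2/r − 1/a_t)] = 4.151 km/s.
Δv₂ = |v_t − v_c| = |4.151 − 8.359| = 4.208 km/s.

Δv₂ = 4.21 km/s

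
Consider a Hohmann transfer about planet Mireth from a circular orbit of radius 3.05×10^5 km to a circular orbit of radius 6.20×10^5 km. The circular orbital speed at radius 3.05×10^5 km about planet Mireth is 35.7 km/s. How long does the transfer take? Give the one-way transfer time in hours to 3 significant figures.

From the circular-orbit relation v² = μ/r at r = 3.05×10^5 km: μ = v²r = (35.7)² × 3.05×10^5 = 3.88719×10^8 km³/s².
Semi-major axis of the transfer orbit: a_t = (3.050×10^5 + 6.200×10^5)/2 = 4.625×10^5 km.
Half the transfer-orbit period gives t = π√(a_t³/μ) = 50120 s.
Converting: 50120 s ÷ 3600 s/hour = 13.9 hours.

t = 13.9 hours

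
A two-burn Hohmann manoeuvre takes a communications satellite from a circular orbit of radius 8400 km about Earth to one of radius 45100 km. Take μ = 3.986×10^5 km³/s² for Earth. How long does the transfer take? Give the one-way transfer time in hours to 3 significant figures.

Transfer-ellipse semi-major axis a_t = (r₁ + r₂)/2 = (8400 + 45100)/2 = 26750 km.
Half the transfer-orbit period gives t = π√(a_t³/μ) = 21770 s.
Converting: 21770 s ÷ 3600 s/hour = 6.05 hours.

t = 6.05 hours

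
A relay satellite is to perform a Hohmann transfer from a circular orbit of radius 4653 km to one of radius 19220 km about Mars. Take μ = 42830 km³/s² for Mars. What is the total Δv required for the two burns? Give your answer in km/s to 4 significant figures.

Δv = 1.377 km/s

The Hohmann ellipse has a_t = (r₁ + r₂)/2 = 11936.5 km.
Circular speed at r₁: v₁ = √(μ/r₁) = √(42830/4653) = 3.03394 km/s.
Transfer-orbit speed at r₁ (vis-viva): v_p = √[μ(2/r₁ − 1/a_t)] = 3.84987 km/s.
First burn Δv₁ = |v_p − v₁| = 0.8159 km/s.
Circular speed at r₂: v₂ = √(μ/r₂) = 1.4928 km/s.
Transfer-orbit speed at r₂: v_a = √[μ(2/r₂ − 1/a_t)] = 0.93202 km/s.
Second burn Δv₂ = |v₂ − v_a| = 0.5608 km/s.
Δv = Δv₁ + Δv₂ = 0.8159 + 0.5608 = 1.377 km/s.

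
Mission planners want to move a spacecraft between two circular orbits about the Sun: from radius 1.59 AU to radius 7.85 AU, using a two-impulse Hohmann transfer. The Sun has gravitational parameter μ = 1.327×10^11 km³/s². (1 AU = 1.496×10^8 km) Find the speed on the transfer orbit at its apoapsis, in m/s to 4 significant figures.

In km: r₁ = 1.59 × 1.496×10^8 = 2.37864×10^8 km; r₂ = 7.85 × 1.496×10^8 = 1.17436×10^9 km.
Semi-major axis of the transfer orbit: a_t = (2.37864×10^8 + 1.17436×10^9)/2 = 7.06112×10^8 km.
The apoapsis of the transfer ellipse is at r = 1.17436×10^9 km.
From the vis-viva equation, v = √[μ(2/r − 1/a_t)] = 6.170 km/s.

v = 6170 m/s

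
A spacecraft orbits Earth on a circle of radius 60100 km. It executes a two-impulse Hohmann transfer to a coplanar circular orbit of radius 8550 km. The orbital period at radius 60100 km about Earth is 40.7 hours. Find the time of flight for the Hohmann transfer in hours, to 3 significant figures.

t = 8.78 hours

From Kepler's third law T² = 4π²r³/μ at r = 60100 km, T = 40.7 hours = 40.7 × 3600 s = 1.4652×10^5 s: μ = 4π²r³/T² = 3.99199×10^5 km³/s².
The Hohmann ellipse has a_t = (r₁ + r₂)/2 = 34325 km.
By Kepler's third law the transfer-orbit period is T = 2π√(a_t³/μ), so t = T/2 = 31620 s.
Converting: 31620 s ÷ 3600 s/hour = 8.78 hours.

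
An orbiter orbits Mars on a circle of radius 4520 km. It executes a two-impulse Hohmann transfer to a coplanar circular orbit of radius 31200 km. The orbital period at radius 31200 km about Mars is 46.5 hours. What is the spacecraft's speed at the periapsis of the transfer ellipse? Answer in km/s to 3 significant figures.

From Kepler's third law T² = 4π²r³/μ at r = 31200 km, T = 46.5 hours = 46.5 × 3600 s = 1.674×10^5 s: μ = 4π²r³/T² = 42787.1 km³/s².
Semi-major axis of the transfer orbit: a_t = (4520 + 31200)/2 = 17860 km.
At periapsis, r = 4520 km.
Vis-viva: v = √[μ(2/r − 1/a_t)] = √[42787.1 × (2/4520 − 1/17860)] = 4.067 km/s.

v = 4.07 km/s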